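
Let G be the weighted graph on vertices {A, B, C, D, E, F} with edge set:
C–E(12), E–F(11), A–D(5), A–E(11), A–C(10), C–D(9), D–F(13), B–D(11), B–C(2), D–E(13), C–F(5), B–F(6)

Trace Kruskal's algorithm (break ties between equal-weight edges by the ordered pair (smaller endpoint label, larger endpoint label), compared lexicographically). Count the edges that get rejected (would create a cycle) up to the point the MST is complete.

2

Kruskal's algorithm — process edges by increasing weight (ties by edge label):
B–C (2): add. Components now {A} {B,C} {D} {E} {F}
A–D (5): add. Components now {A,D} {B,C} {E} {F}
C–F (5): add. Components now {A,D} {B,C,F} {E}
B–F (6): skip — B and F already connected.
C–D (9): add. Components now {A,B,C,D,F} {E}
A–C (10): skip — A and C already connected.
A–E (11): add. Components now {A,B,C,D,E,F}
Edges rejected before the tree was complete: 2.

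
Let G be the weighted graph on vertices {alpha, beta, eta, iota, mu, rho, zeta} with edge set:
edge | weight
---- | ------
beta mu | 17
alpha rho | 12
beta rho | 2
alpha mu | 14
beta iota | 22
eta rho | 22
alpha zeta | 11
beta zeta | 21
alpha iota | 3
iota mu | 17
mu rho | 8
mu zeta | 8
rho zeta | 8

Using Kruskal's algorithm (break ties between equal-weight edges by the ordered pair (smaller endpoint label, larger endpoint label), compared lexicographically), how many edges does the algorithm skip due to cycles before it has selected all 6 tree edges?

Sort edges by weight, then run Kruskal:
beta rho (2): add. Components now {zeta} {iota} {mu} {beta,rho} {eta} {alpha}
alpha iota (3): add. Components now {zeta} {alpha,iota} {mu} {beta,rho} {eta}
mu rho (8): add. Components now {zeta} {alpha,iota} {beta,mu,rho} {eta}
mu zeta (8): add. Components now {beta,mu,rho,zeta} {alpha,iota} {eta}
rho zeta (8): skip — zeta and rho already connected.
alpha zeta (11): add. Components now {alpha,beta,iota,mu,rho,zeta} {eta}
alpha rho (12): skip — alpha and rho already connected.
alpha mu (14): skip — mu and alpha already connected.
beta mu (17): skip — mu and beta already connected.
iota mu (17): skip — iota and mu already connected.
beta zeta (21): skip — zeta and beta already connected.
beta iota (22): skip — iota and beta already connected.
eta rho (22): add. Components now {alpha,beta,eta,iota,mu,rho,zeta}
Edges rejected before the tree was complete: 7.

7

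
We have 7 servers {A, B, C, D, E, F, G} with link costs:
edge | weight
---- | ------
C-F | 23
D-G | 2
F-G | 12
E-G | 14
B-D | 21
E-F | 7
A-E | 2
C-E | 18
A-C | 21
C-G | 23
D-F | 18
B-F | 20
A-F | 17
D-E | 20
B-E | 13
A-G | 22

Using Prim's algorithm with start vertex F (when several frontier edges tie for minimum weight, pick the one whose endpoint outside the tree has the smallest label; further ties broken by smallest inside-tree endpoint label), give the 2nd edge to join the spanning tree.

Prim's algorithm from F:
Step 1: cheapest edge leaving the tree is E-F (7); add E.
Step 2: cheapest edge leaving the tree is A-E (2); add A.
Step 3: cheapest edge leaving the tree is F-G (12); add G.
Step 4: cheapest edge leaving the tree is D-G (2); add D.
Step 5: cheapest edge leaving the tree is B-E (13); add B.
Step 6: cheapest edge leaving the tree is C-E (18); add C.
The 2nd edge added is A-E.

A-E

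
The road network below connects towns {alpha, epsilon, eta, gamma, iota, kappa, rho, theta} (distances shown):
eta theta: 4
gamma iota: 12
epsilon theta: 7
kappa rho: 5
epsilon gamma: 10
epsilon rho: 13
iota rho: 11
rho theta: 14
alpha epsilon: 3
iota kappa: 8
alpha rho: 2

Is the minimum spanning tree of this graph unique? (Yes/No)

Sort edges by weight, then run Kruskal:
alpha rho (2): add — endpoints in different components.
alpha epsilon (3): add — endpoints in different components.
eta theta (4): add — endpoints in different components.
kappa rho (5): add — endpoints in different components.
epsilon theta (7): add — endpoints in different components.
iota kappa (8): add — endpoints in different components.
epsilon gamma (10): add — endpoints in different components.
Every non-tree edge has weight strictly greater than the heaviest edge on the tree path between its endpoints, so the MST is unique.

Yes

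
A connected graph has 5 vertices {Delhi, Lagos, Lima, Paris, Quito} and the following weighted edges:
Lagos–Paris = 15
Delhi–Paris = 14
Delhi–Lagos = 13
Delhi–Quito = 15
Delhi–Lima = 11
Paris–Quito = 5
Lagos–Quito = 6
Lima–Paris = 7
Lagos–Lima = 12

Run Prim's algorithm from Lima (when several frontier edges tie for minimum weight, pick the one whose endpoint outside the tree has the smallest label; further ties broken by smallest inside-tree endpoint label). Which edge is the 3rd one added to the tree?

Prim, starting at Lima.
Step 1: cheapest edge leaving the tree is Lima–Paris (7); add Paris.
Step 2: cheapest edge leaving the tree is Paris–Quito (5); add Quito.
Step 3: cheapest edge leaving the tree is Lagos–Quito (6); add Lagos.
Step 4: cheapest edge leaving the tree is Delhi–Lima (11); add Delhi.
The 3rd edge added is Lagos–Quito.

Lagos-Quito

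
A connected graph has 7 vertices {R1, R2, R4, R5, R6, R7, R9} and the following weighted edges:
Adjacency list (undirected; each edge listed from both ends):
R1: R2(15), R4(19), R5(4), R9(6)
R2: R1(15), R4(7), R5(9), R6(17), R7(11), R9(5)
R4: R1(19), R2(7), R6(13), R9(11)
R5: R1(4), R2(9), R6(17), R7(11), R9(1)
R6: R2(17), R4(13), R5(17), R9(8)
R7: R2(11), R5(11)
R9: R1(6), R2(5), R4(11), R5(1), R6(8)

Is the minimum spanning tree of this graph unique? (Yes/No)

Kruskal: consider edges lightest-first.
R5–R9 (1): add. Components now {R6} {R7} {R1} {R5,R9} {R4} {R2}
R1–R5 (4): add. Components now {R6} {R7} {R1,R5,R9} {R4} {R2}
R2–R9 (5): add. Components now {R6} {R7} {R1,R2,R5,R9} {R4}
R1–R9 (6): skip — R1 and R9 already connected.
R2–R4 (7): add. Components now {R6} {R7} {R1,R2,R4,R5,R9}
R6–R9 (8): add. Components now {R1,R2,R4,R5,R6,R9} {R7}
R2–R5 (9): skip — R5 and R2 already connected.
R2–R7 (11): add. Components now {R1,R2,R4,R5,R6,R7,R9}
Non-tree edge R5–R7 has weight 11, equal to the heaviest edge on its tree cycle — swapping gives another MST of the same weight. Not unique.

No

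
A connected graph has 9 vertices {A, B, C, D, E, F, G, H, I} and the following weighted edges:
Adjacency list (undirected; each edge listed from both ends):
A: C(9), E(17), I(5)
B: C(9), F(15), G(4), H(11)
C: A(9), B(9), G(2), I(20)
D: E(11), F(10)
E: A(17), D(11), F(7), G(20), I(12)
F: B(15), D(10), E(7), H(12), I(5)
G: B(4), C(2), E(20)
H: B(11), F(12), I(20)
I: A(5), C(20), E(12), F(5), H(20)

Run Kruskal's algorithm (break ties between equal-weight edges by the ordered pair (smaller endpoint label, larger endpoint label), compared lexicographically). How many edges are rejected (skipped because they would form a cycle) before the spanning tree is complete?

1

Kruskal's algorithm — process edges by increasing weight (ties by edge label):
C–G (2): add — endpoints in different components.
B–G (4): add — endpoints in different components.
A–I (5): add — endpoints in different components.
F–I (5): add — endpoints in different components.
E–F (7): add — endpoints in different components.
A–C (9): add — endpoints in different components.
B–C (9): skip — B and C already connected.
D–F (10): add — endpoints in different components.
B–H (11): add — endpoints in different components.
Edges rejected before the tree was complete: 1.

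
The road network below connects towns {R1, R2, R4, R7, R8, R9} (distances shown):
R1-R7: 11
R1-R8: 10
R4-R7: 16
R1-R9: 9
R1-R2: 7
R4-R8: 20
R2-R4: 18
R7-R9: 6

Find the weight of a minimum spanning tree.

48

Prim's algorithm from R2:
Step 1: frontier [R1-R2 7, R2-R4 18] → take R1-R2 (7); add R1.
Step 2: frontier [R1-R9 9, R1-R8 10, R1-R7 11, R2-R4 18] → take R1-R9 (9); add R9.
Step 3: frontier [R1-R8 10, R1-R7 11, R2-R4 18, R7-R9 6] → take R7-R9 (6); add R7.
Step 4: frontier [R1-R8 10, R2-R4 18, R4-R7 16] → take R1-R8 (10); add R8.
Step 5: frontier [R2-R4 18, R4-R7 16, R4-R8 20] → take R4-R7 (16); add R4.
MST edges: R1-R2, R1-R9, R7-R9, R1-R8, R4-R7; total weight 7+9+6+10+16 = 48.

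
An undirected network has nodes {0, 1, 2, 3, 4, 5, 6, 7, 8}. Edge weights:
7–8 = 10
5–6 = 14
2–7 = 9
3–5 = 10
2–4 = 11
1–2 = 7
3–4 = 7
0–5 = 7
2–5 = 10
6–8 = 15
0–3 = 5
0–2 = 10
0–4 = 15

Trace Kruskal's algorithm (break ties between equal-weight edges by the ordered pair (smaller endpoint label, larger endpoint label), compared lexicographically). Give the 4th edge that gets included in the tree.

3-4

Kruskal: consider edges lightest-first.
0–3 (5): add — endpoints in different components.
0–5 (7): add — endpoints in different components.
1–2 (7): add — endpoints in different components.
3–4 (7): add — endpoints in different components.
2–7 (9): add — endpoints in different components.
0–2 (10): add — endpoints in different components.
2–5 (10): skip — 2 and 5 already connected.
3–5 (10): skip — 3 and 5 already connected.
7–8 (10): add — endpoints in different components.
2–4 (11): skip — 2 and 4 already connected.
5–6 (14): add — endpoints in different components.
The 4th edge added is 3–4.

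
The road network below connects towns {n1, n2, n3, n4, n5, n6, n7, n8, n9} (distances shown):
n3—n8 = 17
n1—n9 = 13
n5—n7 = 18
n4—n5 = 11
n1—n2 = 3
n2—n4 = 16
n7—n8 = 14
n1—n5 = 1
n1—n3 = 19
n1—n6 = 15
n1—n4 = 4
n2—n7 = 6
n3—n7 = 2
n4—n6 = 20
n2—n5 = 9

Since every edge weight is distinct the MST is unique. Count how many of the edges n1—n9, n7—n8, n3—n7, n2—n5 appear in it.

Sort edges by weight, then run Kruskal:
n1—n5 (1): add — endpoints in different components.
n3—n7 (2): add — endpoints in different components.
n1—n2 (3): add — endpoints in different components.
n1—n4 (4): add — endpoints in different components.
n2—n7 (6): add — endpoints in different components.
n2—n5 (9): skip — n5 and n2 already connected.
n4—n5 (11): skip — n5 and n4 already connected.
n1—n9 (13): add — endpoints in different components.
n7—n8 (14): add — endpoints in different components.
n1—n6 (15): add — endpoints in different components.
MST edge set: {n1—n5, n3—n7, n1—n2, n1—n4, n2—n7, n1—n9, n7—n8, n1—n6}.
Of the listed edges, {n1—n9, n7—n8, n3—n7} are in the MST → 3.

3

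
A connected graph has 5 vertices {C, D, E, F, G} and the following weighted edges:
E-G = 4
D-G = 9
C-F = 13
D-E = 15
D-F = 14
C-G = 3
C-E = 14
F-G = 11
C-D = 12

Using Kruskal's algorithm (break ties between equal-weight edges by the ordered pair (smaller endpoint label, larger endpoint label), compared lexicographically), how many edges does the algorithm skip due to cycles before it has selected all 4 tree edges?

Kruskal's algorithm — process edges by increasing weight (ties by edge label):
C-G (3): add — endpoints in different components.
E-G (4): add — endpoints in different components.
D-G (9): add — endpoints in different components.
F-G (11): add — endpoints in different components.
Edges rejected before the tree was complete: 0.

0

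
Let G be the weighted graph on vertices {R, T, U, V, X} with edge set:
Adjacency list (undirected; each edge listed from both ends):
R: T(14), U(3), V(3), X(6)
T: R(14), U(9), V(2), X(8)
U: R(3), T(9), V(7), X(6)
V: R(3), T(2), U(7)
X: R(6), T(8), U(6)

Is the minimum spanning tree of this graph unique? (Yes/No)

No

Kruskal: consider edges lightest-first.
T–V (2): add — endpoints in different components.
R–U (3): add — endpoints in different components.
R–V (3): add — endpoints in different components.
R–X (6): add — endpoints in different components.
Non-tree edge U–X has weight 6, equal to the heaviest edge on its tree cycle — swapping gives another MST of the same weight. Not unique.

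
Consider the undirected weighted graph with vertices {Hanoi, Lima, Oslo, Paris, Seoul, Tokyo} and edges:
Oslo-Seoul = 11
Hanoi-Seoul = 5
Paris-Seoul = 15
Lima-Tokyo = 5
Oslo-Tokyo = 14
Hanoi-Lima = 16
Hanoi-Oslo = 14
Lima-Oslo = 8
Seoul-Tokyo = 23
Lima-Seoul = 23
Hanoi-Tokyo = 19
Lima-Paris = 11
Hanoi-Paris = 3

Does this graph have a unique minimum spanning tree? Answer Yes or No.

No

Kruskal's algorithm — process edges by increasing weight (ties by edge label):
Hanoi-Paris (3): add — endpoints in different components.
Hanoi-Seoul (5): add — endpoints in different components.
Lima-Tokyo (5): add — endpoints in different components.
Lima-Oslo (8): add — endpoints in different components.
Lima-Paris (11): add — endpoints in different components.
Non-tree edge Oslo-Seoul has weight 11, equal to the heaviest edge on its tree cycle — swapping gives another MST of the same weight. Not unique.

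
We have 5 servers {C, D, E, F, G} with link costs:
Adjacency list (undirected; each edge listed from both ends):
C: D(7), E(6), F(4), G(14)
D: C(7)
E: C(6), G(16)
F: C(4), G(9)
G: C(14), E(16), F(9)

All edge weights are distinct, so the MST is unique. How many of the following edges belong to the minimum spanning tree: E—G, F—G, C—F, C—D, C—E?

Kruskal's algorithm — process edges by increasing weight (ties by edge label):
C—F (4): add. Components now {C,F} {D} {E} {G}
C—E (6): add. Components now {C,E,F} {D} {G}
C—D (7): add. Components now {C,D,E,F} {G}
F—G (9): add. Components now {C,D,E,F,G}
MST edge set: {C—F, C—E, C—D, F—G}.
Of the listed edges, {F—G, C—F, C—D, C—E} are in the MST → 4.

4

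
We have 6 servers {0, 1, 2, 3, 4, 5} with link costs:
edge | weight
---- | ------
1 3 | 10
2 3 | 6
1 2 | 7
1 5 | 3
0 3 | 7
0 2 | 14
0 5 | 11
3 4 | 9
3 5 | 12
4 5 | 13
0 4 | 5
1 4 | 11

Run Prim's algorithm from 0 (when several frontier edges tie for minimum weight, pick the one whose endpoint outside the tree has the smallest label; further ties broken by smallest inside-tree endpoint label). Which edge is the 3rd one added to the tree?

2-3

Prim's algorithm from 0:
Step 1: cheapest edge leaving the tree is 0 4 (5); add 4.
Step 2: cheapest edge leaving the tree is 0 3 (7); add 3.
Step 3: cheapest edge leaving the tree is 2 3 (6); add 2.
Step 4: cheapest edge leaving the tree is 1 2 (7); add 1.
Step 5: cheapest edge leaving the tree is 1 5 (3); add 5.
The 3rd edge added is 2 3.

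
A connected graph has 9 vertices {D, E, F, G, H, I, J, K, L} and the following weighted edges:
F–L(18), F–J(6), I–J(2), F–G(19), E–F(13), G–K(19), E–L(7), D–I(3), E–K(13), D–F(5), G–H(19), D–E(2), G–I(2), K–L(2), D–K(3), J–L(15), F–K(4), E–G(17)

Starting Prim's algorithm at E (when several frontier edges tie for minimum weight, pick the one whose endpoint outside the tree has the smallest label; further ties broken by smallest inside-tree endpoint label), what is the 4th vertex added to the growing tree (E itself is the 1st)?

G

Grow the tree from E using Prim:
Step 1: cheapest edge leaving the tree is D–E (2); add D.
Step 2: cheapest edge leaving the tree is D–I (3); add I.
Step 3: cheapest edge leaving the tree is G–I (2); add G.
Step 4: cheapest edge leaving the tree is I–J (2); add J.
Step 5: cheapest edge leaving the tree is D–K (3); add K.
Step 6: cheapest edge leaving the tree is K–L (2); add L.
Step 7: cheapest edge leaving the tree is F–K (4); add F.
Step 8: cheapest edge leaving the tree is G–H (19); add H.
Vertex order: E, D, I, G, J, K, L, F, H. The 4th vertex is G.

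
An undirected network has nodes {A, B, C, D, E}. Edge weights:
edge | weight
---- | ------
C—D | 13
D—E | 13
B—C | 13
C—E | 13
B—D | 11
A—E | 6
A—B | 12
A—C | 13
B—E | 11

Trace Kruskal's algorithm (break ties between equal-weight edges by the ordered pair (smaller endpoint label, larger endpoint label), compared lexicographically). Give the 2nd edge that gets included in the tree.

Kruskal: consider edges lightest-first.
A—E (6): add. Components now {A,E} {B} {C} {D}
B—D (11): add. Components now {A,E} {B,D} {C}
B—E (11): add. Components now {A,B,D,E} {C}
A—B (12): skip — A and B already connected.
A—C (13): add. Components now {A,B,C,D,E}
The 2nd edge added is B—D.

B-D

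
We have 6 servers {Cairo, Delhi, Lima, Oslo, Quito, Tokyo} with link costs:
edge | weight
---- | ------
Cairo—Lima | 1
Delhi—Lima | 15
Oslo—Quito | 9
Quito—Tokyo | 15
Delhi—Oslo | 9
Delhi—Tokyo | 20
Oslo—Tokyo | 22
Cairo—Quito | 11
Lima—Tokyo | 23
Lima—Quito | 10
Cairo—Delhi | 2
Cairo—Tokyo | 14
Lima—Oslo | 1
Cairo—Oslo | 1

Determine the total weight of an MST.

Kruskal: consider edges lightest-first.
Cairo—Lima (1): add — endpoints in different components.
Cairo—Oslo (1): add — endpoints in different components.
Lima—Oslo (1): skip — Oslo and Lima already connected.
Cairo—Delhi (2): add — endpoints in different components.
Delhi—Oslo (9): skip — Oslo and Delhi already connected.
Oslo—Quito (9): add — endpoints in different components.
Lima—Quito (10): skip — Quito and Lima already connected.
Cairo—Quito (11): skip — Quito and Cairo already connected.
Cairo—Tokyo (14): add — endpoints in different components.
MST edges: Cairo—Lima, Cairo—Oslo, Cairo—Delhi, Oslo—Quito, Cairo—Tokyo; total weight 1+1+2+9+14 = 27.

27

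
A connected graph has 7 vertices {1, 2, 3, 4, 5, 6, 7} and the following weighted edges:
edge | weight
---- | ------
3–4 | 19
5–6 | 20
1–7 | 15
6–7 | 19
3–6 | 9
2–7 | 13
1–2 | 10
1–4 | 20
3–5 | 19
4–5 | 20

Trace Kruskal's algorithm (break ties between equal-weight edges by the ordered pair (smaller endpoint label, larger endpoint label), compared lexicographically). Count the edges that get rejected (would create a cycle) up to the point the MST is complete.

1

Kruskal: consider edges lightest-first.
3–6 (9): add. Components now {1} {2} {3,6} {4} {5} {7}
1–2 (10): add. Components now {1,2} {3,6} {4} {5} {7}
2–7 (13): add. Components now {1,2,7} {3,6} {4} {5}
1–7 (15): skip — 1 and 7 already connected.
3–4 (19): add. Components now {1,2,7} {3,4,6} {5}
3–5 (19): add. Components now {1,2,7} {3,4,5,6}
6–7 (19): add. Components now {1,2,3,4,5,6,7}
Edges rejected before the tree was complete: 1.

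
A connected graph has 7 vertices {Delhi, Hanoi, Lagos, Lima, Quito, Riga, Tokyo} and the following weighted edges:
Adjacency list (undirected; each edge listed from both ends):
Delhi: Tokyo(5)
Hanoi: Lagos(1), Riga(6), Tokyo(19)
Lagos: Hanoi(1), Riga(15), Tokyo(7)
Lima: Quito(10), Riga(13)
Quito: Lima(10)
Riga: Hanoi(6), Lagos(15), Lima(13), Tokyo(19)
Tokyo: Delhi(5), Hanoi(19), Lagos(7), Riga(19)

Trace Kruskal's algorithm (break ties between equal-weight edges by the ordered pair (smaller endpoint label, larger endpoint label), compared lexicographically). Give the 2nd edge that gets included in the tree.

Delhi-Tokyo

Kruskal: consider edges lightest-first.
Hanoi–Lagos (1): add — endpoints in different components.
Delhi–Tokyo (5): add — endpoints in different components.
Hanoi–Riga (6): add — endpoints in different components.
Lagos–Tokyo (7): add — endpoints in different components.
Lima–Quito (10): add — endpoints in different components.
Lima–Riga (13): add — endpoints in different components.
The 2nd edge added is Delhi–Tokyo.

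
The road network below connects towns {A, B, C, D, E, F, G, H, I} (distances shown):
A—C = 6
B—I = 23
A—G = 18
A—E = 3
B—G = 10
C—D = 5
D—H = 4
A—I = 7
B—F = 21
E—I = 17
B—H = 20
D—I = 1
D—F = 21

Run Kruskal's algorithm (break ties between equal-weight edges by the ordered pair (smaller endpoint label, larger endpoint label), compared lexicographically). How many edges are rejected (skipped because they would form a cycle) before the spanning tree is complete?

Kruskal's algorithm — process edges by increasing weight (ties by edge label):
D—I (1): add — endpoints in different components.
A—E (3): add — endpoints in different components.
D—H (4): add — endpoints in different components.
C—D (5): add — endpoints in different components.
A—C (6): add — endpoints in different components.
A—I (7): skip — A and I already connected.
B—G (10): add — endpoints in different components.
E—I (17): skip — E and I already connected.
A—G (18): add — endpoints in different components.
B—H (20): skip — B and H already connected.
B—F (21): add — endpoints in different components.
Edges rejected before the tree was complete: 3.

3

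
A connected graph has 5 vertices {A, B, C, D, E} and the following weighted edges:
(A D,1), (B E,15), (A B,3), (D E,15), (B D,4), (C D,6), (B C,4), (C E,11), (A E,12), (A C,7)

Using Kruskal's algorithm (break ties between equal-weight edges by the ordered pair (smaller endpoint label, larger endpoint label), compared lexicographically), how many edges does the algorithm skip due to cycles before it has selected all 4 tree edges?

3

Kruskal: consider edges lightest-first.
A D (1): add — endpoints in different components.
A B (3): add — endpoints in different components.
B C (4): add — endpoints in different components.
B D (4): skip — B and D already connected.
C D (6): skip — C and D already connected.
A C (7): skip — A and C already connected.
C E (11): add — endpoints in different components.
Edges rejected before the tree was complete: 3.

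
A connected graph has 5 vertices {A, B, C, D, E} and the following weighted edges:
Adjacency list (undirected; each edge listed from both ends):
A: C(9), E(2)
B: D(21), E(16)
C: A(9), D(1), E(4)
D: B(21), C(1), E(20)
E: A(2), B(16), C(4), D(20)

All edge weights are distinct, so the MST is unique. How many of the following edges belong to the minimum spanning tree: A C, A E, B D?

Kruskal: consider edges lightest-first.
C D (1): add. Components now {A} {B} {C,D} {E}
A E (2): add. Components now {A,E} {B} {C,D}
C E (4): add. Components now {A,C,D,E} {B}
A C (9): skip — A and C already connected.
B E (16): add. Components now {A,B,C,D,E}
MST edge set: {C D, A E, C E, B E}.
Of the listed edges, {A E} are in the MST → 1.

1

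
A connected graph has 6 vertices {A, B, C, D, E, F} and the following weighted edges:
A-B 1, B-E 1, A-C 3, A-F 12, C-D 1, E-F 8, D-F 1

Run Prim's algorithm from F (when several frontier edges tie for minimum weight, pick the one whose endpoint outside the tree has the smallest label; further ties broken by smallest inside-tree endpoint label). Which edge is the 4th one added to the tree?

A-B

Prim, starting at F.
Step 1: cheapest edge leaving the tree is D-F (1); add D.
Step 2: cheapest edge leaving the tree is C-D (1); add C.
Step 3: cheapest edge leaving the tree is A-C (3); add A.
Step 4: cheapest edge leaving the tree is A-B (1); add B.
Step 5: cheapest edge leaving the tree is B-E (1); add E.
The 4th edge added is A-B.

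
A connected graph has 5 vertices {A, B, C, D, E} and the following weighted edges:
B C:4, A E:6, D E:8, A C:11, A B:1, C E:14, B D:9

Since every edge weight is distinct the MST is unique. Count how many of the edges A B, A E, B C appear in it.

3

Kruskal: consider edges lightest-first.
A B (1): add. Components now {A,B} {C} {D} {E}
B C (4): add. Components now {A,B,C} {D} {E}
A E (6): add. Components now {A,B,C,E} {D}
D E (8): add. Components now {A,B,C,D,E}
MST edge set: {A B, B C, A E, D E}.
Of the listed edges, {A B, A E, B C} are in the MST → 3.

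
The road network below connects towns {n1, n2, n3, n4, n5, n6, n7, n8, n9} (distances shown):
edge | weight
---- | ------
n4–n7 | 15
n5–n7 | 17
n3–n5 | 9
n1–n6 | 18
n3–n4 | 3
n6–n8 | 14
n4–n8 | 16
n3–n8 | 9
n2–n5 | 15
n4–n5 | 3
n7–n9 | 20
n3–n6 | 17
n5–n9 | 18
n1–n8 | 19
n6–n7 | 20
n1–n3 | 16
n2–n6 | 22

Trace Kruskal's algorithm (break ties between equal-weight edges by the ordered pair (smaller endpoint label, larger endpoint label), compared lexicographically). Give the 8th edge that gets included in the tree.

n5-n9

Kruskal: consider edges lightest-first.
n3–n4 (3): add — endpoints in different components.
n4–n5 (3): add — endpoints in different components.
n3–n5 (9): skip — n5 and n3 already connected.
n3–n8 (9): add — endpoints in different components.
n6–n8 (14): add — endpoints in different components.
n2–n5 (15): add — endpoints in different components.
n4–n7 (15): add — endpoints in different components.
n1–n3 (16): add — endpoints in different components.
n4–n8 (16): skip — n8 and n4 already connected.
n3–n6 (17): skip — n6 and n3 already connected.
n5–n7 (17): skip — n5 and n7 already connected.
n1–n6 (18): skip — n6 and n1 already connected.
n5–n9 (18): add — endpoints in different components.
The 8th edge added is n5–n9.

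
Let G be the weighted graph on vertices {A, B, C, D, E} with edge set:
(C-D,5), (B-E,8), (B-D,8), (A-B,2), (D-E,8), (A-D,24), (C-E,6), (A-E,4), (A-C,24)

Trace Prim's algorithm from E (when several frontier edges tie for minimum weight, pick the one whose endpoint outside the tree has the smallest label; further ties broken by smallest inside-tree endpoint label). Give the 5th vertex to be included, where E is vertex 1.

D

Prim's algorithm from E:
Step 1: frontier [A-E 4, C-E 6, B-E 8, D-E 8] → take A-E (4); add A.
Step 2: frontier [A-B 2, A-C 24, A-D 24, C-E 6, B-E 8, D-E 8] → take A-B (2); add B.
Step 3: frontier [A-C 24, A-D 24, B-D 8, C-E 6, D-E 8] → take C-E (6); add C.
Step 4: frontier [A-D 24, B-D 8, C-D 5, D-E 8] → take C-D (5); add D.
Vertex order: E, A, B, C, D. The 5th vertex is D.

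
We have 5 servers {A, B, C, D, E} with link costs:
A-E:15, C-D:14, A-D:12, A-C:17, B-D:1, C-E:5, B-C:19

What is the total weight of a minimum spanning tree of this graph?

Prim's algorithm from A:
Step 1: cheapest edge leaving the tree is A-D (12); add D.
Step 2: cheapest edge leaving the tree is B-D (1); add B.
Step 3: cheapest edge leaving the tree is C-D (14); add C.
Step 4: cheapest edge leaving the tree is C-E (5); add E.
MST edges: A-D, B-D, C-D, C-E; total weight 12+1+14+5 = 32.

32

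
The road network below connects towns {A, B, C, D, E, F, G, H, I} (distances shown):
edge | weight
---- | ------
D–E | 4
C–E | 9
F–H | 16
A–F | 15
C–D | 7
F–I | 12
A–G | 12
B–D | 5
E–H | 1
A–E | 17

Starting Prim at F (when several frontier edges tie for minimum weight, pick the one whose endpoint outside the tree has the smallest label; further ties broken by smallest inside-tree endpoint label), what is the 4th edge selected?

F-H

Prim's algorithm from F:
Step 1: frontier [F–I 12, A–F 15, F–H 16] → take F–I (12); add I.
Step 2: frontier [A–F 15, F–H 16] → take A–F (15); add A.
Step 3: frontier [A–G 12, A–E 17, F–H 16] → take A–G (12); add G.
Step 4: frontier [A–E 17, F–H 16] → take F–H (16); add H.
Step 5: frontier [A–E 17, E–H 1] → take E–H (1); add E.
Step 6: frontier [D–E 4, C–E 9] → take D–E (4); add D.
Step 7: frontier [B–D 5, C–D 7, C–E 9] → take B–D (5); add B.
Step 8: frontier [C–D 7, C–E 9] → take C–D (7); add C.
The 4th edge added is F–H.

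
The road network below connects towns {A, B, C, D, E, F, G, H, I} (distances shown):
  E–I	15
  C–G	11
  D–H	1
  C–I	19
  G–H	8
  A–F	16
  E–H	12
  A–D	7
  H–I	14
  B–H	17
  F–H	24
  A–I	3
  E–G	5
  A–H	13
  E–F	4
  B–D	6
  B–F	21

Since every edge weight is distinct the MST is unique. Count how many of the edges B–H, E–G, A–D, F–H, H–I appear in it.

2

Kruskal's algorithm — process edges by increasing weight (ties by edge label):
D–H (1): add — endpoints in different components.
A–I (3): add — endpoints in different components.
E–F (4): add — endpoints in different components.
E–G (5): add — endpoints in different components.
B–D (6): add — endpoints in different components.
A–D (7): add — endpoints in different components.
G–H (8): add — endpoints in different components.
C–G (11): add — endpoints in different components.
MST edge set: {D–H, A–I, E–F, E–G, B–D, A–D, G–H, C–G}.
Of the listed edges, {E–G, A–D} are in the MST → 2.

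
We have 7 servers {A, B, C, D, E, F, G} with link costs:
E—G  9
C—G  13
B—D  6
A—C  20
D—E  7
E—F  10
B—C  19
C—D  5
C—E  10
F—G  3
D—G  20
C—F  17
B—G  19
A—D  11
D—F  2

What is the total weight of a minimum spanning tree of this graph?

Kruskal's algorithm — process edges by increasing weight (ties by edge label):
D—F (2): add — endpoints in different components.
F—G (3): add — endpoints in different components.
C—D (5): add — endpoints in different components.
B—D (6): add — endpoints in different components.
D—E (7): add — endpoints in different components.
E—G (9): skip — E and G already connected.
C—E (10): skip — C and E already connected.
E—F (10): skip — E and F already connected.
A—D (11): add — endpoints in different components.
MST edges: D—F, F—G, C—D, B—D, D—E, A—D; total weight 2+3+5+6+7+11 = 34.

34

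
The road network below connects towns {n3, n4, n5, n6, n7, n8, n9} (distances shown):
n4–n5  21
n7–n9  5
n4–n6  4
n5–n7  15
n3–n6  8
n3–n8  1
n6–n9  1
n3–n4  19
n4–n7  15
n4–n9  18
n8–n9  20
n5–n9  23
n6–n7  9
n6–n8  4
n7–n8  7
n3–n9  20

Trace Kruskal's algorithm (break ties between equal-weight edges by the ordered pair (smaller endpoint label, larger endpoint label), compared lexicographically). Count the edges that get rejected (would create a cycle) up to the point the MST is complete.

4

Sort edges by weight, then run Kruskal:
n3–n8 (1): add. Components now {n6} {n4} {n7} {n9} {n5} {n3,n8}
n6–n9 (1): add. Components now {n6,n9} {n4} {n7} {n5} {n3,n8}
n4–n6 (4): add. Components now {n4,n6,n9} {n7} {n5} {n3,n8}
n6–n8 (4): add. Components now {n3,n4,n6,n8,n9} {n7} {n5}
n7–n9 (5): add. Components now {n3,n4,n6,n7,n8,n9} {n5}
n7–n8 (7): skip — n7 and n8 already connected.
n3–n6 (8): skip — n6 and n3 already connected.
n6–n7 (9): skip — n6 and n7 already connected.
n4–n7 (15): skip — n4 and n7 already connected.
n5–n7 (15): add. Components now {n3,n4,n5,n6,n7,n8,n9}
Edges rejected before the tree was complete: 4.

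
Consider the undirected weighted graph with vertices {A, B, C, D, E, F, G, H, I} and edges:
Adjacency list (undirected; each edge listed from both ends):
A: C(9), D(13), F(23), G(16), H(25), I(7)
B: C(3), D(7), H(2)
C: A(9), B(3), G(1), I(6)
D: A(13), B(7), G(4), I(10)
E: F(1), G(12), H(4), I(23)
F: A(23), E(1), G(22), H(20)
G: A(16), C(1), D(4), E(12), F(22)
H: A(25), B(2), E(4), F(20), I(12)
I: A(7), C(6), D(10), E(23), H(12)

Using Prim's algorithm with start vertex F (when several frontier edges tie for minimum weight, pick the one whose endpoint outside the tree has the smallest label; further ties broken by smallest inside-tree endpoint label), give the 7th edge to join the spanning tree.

Prim's algorithm from F:
Step 1: cheapest edge leaving the tree is E—F (1); add E.
Step 2: cheapest edge leaving the tree is E—H (4); add H.
Step 3: cheapest edge leaving the tree is B—H (2); add B.
Step 4: cheapest edge leaving the tree is B—C (3); add C.
Step 5: cheapest edge leaving the tree is C—G (1); add G.
Step 6: cheapest edge leaving the tree is D—G (4); add D.
Step 7: cheapest edge leaving the tree is C—I (6); add I.
Step 8: cheapest edge leaving the tree is A—I (7); add A.
The 7th edge added is C—I.

C-I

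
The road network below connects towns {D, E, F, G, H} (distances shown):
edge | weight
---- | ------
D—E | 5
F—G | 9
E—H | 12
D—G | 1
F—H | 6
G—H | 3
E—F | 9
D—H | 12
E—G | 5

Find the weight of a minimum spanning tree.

15

Grow the tree from E using Prim:
Step 1: frontier [D—E 5, E—G 5, E—F 9, E—H 12] → take D—E (5); add D.
Step 2: frontier [D—G 1, D—H 12, E—G 5, E—F 9, E—H 12] → take D—G (1); add G.
Step 3: frontier [D—H 12, E—F 9, E—H 12, G—H 3, F—G 9] → take G—H (3); add H.
Step 4: frontier [E—F 9, F—G 9, F—H 6] → take F—H (6); add F.
MST edges: D—E, D—G, G—H, F—H; total weight 5+1+3+6 = 15.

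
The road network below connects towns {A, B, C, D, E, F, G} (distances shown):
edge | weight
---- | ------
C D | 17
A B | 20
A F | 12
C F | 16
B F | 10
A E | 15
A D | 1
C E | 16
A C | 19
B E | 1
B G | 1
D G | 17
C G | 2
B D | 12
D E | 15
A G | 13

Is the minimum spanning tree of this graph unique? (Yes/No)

Kruskal: consider edges lightest-first.
A D (1): add. Components now {A,D} {B} {C} {E} {F} {G}
B E (1): add. Components now {A,D} {B,E} {C} {F} {G}
B G (1): add. Components now {A,D} {B,E,G} {C} {F}
C G (2): add. Components now {A,D} {B,C,E,G} {F}
B F (10): add. Components now {A,D} {B,C,E,F,G}
A F (12): add. Components now {A,B,C,D,E,F,G}
Non-tree edge B D has weight 12, equal to the heaviest edge on its tree cycle — swapping gives another MST of the same weight. Not unique.

No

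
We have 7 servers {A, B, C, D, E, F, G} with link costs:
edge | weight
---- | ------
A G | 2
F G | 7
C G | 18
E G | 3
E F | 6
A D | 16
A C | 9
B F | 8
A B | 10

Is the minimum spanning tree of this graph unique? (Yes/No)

Yes

Kruskal: consider edges lightest-first.
A G (2): add — endpoints in different components.
E G (3): add — endpoints in different components.
E F (6): add — endpoints in different components.
F G (7): skip — F and G already connected.
B F (8): add — endpoints in different components.
A C (9): add — endpoints in different components.
A B (10): skip — A and B already connected.
A D (16): add — endpoints in different components.
Every non-tree edge has weight strictly greater than the heaviest edge on the tree path between its endpoints, so the MST is unique.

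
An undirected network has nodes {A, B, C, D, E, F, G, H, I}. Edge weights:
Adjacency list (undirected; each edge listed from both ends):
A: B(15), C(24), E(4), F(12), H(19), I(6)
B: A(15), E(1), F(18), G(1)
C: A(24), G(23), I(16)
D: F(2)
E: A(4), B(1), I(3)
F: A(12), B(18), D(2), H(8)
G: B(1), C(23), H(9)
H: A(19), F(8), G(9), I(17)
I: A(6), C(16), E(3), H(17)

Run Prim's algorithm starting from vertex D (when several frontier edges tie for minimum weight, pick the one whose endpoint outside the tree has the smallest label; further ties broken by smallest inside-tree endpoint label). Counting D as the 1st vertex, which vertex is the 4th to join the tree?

G

Prim, starting at D.
Step 1: cheapest edge leaving the tree is D-F (2); add F.
Step 2: cheapest edge leaving the tree is F-H (8); add H.
Step 3: cheapest edge leaving the tree is G-H (9); add G.
Step 4: cheapest edge leaving the tree is B-G (1); add B.
Step 5: cheapest edge leaving the tree is B-E (1); add E.
Step 6: cheapest edge leaving the tree is E-I (3); add I.
Step 7: cheapest edge leaving the tree is A-E (4); add A.
Step 8: cheapest edge leaving the tree is C-I (16); add C.
Vertex order: D, F, H, G, B, E, I, A, C. The 4th vertex is G.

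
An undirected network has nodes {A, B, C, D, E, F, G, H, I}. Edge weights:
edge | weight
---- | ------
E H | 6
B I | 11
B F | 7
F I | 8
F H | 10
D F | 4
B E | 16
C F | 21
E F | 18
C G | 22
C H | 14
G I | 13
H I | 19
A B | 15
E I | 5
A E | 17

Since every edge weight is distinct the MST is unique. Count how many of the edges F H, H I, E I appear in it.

1

Sort edges by weight, then run Kruskal:
D F (4): add — endpoints in different components.
E I (5): add — endpoints in different components.
E H (6): add — endpoints in different components.
B F (7): add — endpoints in different components.
F I (8): add — endpoints in different components.
F H (10): skip — F and H already connected.
B I (11): skip — B and I already connected.
G I (13): add — endpoints in different components.
C H (14): add — endpoints in different components.
A B (15): add — endpoints in different components.
MST edge set: {D F, E I, E H, B F, F I, G I, C H, A B}.
Of the listed edges, {E I} are in the MST → 1.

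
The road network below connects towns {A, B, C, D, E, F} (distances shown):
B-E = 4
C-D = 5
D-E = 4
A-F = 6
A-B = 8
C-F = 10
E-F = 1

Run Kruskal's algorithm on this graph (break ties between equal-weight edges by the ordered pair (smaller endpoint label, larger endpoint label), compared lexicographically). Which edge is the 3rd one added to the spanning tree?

Kruskal: consider edges lightest-first.
E-F (1): add. Components now {A} {B} {C} {D} {E,F}
B-E (4): add. Components now {A} {B,E,F} {C} {D}
D-E (4): add. Components now {A} {B,D,E,F} {C}
C-D (5): add. Components now {A} {B,C,D,E,F}
A-F (6): add. Components now {A,B,C,D,E,F}
The 3rd edge added is D-E.

D-E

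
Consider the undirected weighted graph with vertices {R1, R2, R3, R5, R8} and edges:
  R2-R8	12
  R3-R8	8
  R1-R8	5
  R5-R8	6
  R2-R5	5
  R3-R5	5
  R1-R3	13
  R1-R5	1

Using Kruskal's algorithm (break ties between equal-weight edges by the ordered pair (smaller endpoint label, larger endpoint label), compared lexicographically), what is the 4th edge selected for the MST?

R3-R5

Kruskal: consider edges lightest-first.
R1-R5 (1): add — endpoints in different components.
R1-R8 (5): add — endpoints in different components.
R2-R5 (5): add — endpoints in different components.
R3-R5 (5): add — endpoints in different components.
The 4th edge added is R3-R5.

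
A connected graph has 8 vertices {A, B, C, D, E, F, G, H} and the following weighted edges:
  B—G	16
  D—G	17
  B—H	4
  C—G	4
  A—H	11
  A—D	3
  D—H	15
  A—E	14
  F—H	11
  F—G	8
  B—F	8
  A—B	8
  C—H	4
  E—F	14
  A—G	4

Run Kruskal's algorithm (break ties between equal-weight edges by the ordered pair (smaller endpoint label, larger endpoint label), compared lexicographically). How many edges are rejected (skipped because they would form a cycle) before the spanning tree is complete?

Kruskal: consider edges lightest-first.
A—D (3): add — endpoints in different components.
A—G (4): add — endpoints in different components.
B—H (4): add — endpoints in different components.
C—G (4): add — endpoints in different components.
C—H (4): add — endpoints in different components.
A—B (8): skip — A and B already connected.
B—F (8): add — endpoints in different components.
F—G (8): skip — F and G already connected.
A—H (11): skip — A and H already connected.
F—H (11): skip — F and H already connected.
A—E (14): add — endpoints in different components.
Edges rejected before the tree was complete: 4.

4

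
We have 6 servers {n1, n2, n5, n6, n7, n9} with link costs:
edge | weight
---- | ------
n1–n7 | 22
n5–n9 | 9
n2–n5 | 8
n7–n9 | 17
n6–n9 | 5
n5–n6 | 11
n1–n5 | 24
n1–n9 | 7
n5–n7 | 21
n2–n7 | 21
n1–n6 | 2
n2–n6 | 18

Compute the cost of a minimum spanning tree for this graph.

Prim, starting at n2.
Step 1: frontier [n2–n5 8, n2–n6 18, n2–n7 21] → take n2–n5 (8); add n5.
Step 2: frontier [n2–n6 18, n2–n7 21, n5–n9 9, n5–n6 11, n5–n7 21, n1–n5 24] → take n5–n9 (9); add n9.
Step 3: frontier [n2–n6 18, n2–n7 21, n5–n6 11, n5–n7 21, n1–n5 24, n6–n9 5, n1–n9 7, n7–n9 17] → take n6–n9 (5); add n6.
Step 4: frontier [n2–n7 21, n5–n7 21, n1–n5 24, n1–n6 2, n1–n9 7, n7–n9 17] → take n1–n6 (2); add n1.
Step 5: frontier [n1–n7 22, n2–n7 21, n5–n7 21, n7–n9 17] → take n7–n9 (17); add n7.
MST edges: n2–n5, n5–n9, n6–n9, n1–n6, n7–n9; total weight 8+9+5+2+17 = 41.

41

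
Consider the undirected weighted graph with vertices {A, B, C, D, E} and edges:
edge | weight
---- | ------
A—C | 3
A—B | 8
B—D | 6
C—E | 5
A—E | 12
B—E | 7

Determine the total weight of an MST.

21

Sort edges by weight, then run Kruskal:
A—C (3): add. Components now {A,C} {B} {D} {E}
C—E (5): add. Components now {A,C,E} {B} {D}
B—D (6): add. Components now {A,C,E} {B,D}
B—E (7): add. Components now {A,B,C,D,E}
MST edges: A—C, C—E, B—D, B—E; total weight 3+5+6+7 = 21.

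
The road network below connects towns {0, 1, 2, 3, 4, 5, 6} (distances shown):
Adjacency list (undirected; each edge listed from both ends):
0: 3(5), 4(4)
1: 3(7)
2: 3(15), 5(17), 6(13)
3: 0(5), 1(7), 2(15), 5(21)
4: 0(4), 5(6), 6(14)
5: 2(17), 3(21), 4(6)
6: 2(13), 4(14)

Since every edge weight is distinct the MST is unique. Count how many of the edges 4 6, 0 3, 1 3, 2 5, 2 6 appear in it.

4

Sort edges by weight, then run Kruskal:
0 4 (4): add — endpoints in different components.
0 3 (5): add — endpoints in different components.
4 5 (6): add — endpoints in different components.
1 3 (7): add — endpoints in different components.
2 6 (13): add — endpoints in different components.
4 6 (14): add — endpoints in different components.
MST edge set: {0 4, 0 3, 4 5, 1 3, 2 6, 4 6}.
Of the listed edges, {4 6, 0 3, 1 3, 2 6} are in the MST → 4.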